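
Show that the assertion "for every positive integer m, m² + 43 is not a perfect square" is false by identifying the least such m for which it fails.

m = 21

We need the least positive integer m for which m² + 43 is a perfect square.
For m = 1, 2, 3, 4, …, 18, 19, 20 the conclusion holds.
m = 21: 21² + 43 = 484 = 22², a perfect square.
Hence m = 21 is a counterexample.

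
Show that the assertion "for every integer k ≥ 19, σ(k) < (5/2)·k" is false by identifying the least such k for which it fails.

For k = 19, 20, 21, 22, 23 the conclusion holds.
k = 24: σ(24) = 60; 60 ≥ 60.

k = 24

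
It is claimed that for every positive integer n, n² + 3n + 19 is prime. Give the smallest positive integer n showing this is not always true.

A counterexample is any positive integer n such that n² + 3n + 19 is not prime; we check each in order.
The first 14 eligible values, up to n = 14, all satisfy the conclusion.
n = 15: n² + 3n + 19 = 289 = 17 × 17, composite.
So n = 15 is the smallest counterexample.

n = 15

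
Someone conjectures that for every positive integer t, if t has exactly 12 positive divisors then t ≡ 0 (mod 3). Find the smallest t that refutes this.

t = 140

Check each positive integer t in order until t has exactly 12 positive divisors but the claim fails.
The first 8 eligible values, up to t = 132, all satisfy the conclusion.
t = 140: τ(140) = 12; 140 ≡ 2 (mod 3).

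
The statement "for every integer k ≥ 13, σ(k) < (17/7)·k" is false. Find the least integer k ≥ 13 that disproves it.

k = 24

Check each integer k ≥ 13 in order until the claim fails.
For k = 13, 14, 15, 16, …, 21, 22, 23 the conclusion holds.
k = 24: σ(24) = 60; 60 ≥ 408/7.
Thus k = 24 disproves the claim, and no smaller k works.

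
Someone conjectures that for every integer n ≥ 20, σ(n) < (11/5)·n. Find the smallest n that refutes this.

n = 24

n = 20: σ(20) = 42; 42 < 44.
n = 21: σ(21) = 32; 32 < 231/5.
n = 22: σ(22) = 36; 36 < 242/5.
n = 23: σ(23) = 24; 24 < 253/5.
n = 24: σ(24) = 60; 60 ≥ 264/5.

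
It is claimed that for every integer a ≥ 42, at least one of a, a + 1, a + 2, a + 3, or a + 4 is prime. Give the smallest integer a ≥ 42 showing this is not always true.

For a = 42, 43, 44, 45, 46, 47 the conclusion holds.
a = 48: 48 = 2 × 24; 49 = 7 × 7; 50 = 2 × 25; 51 = 3 × 17; 52 = 2 × 26 — all composite.
Hence a = 48 is a counterexample.

a = 48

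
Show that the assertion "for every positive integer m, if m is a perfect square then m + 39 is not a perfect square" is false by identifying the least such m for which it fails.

Check each positive integer m in order until m is a perfect square but m + 39 is a perfect square.
The first 4 eligible values, up to m = 16, all satisfy the conclusion.
m = 25: 25 = 5² and 25 + 39 = 64 = 8².

m = 25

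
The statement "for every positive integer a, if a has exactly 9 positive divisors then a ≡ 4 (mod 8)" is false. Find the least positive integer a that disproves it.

a = 225

Check each positive integer a in order until a has exactly 9 positive divisors but the claim fails.
For a = 36, 100, 196 the conclusion holds.
a = 225: τ(225) = 9; 225 ≡ 1 (mod 8).
So a = 225 is the smallest counterexample.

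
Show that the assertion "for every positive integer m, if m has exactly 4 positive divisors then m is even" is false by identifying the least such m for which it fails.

m = 6: divisors of 6: 1, 2, 3, 6; 6 is even.
m = 8: divisors of 8: 1, 2, 4, 8; 8 is even.
m = 10: divisors of 10: 1, 2, 5, 10; 10 is even.
m = 14: divisors of 14: 1, 2, 7, 14; 14 is even.
m = 15: divisors of 15: 1, 3, 5, 15; 15 is odd.
Thus m = 15 disproves the claim, and no smaller m works.

m = 15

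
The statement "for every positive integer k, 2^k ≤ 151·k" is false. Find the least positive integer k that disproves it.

We need the least positive integer k for which 2^k > 151·k.
The first 10 eligible values, up to k = 10, all satisfy the conclusion.
k = 11: 2^k = 2048 and 151·k = 1661, so 2048 > 1661.
Hence k = 11 is a counterexample.

k = 11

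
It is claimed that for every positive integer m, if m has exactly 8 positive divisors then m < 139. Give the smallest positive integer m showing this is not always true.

A counterexample is any positive integer m such that m has exactly 8 positive divisors but the claim fails; we check each in order.
The first 20 eligible values, up to m = 138, all satisfy the conclusion.
m = 152: τ(152) = 8; 152 ≥ 139.

m = 152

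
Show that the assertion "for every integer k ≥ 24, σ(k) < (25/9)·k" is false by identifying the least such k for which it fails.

k = 60

A counterexample is any integer k ≥ 24 such that the claim fails; we check each in order.
For k = 24, 25, 26, 27, …, 57, 58, 59 the conclusion holds.
k = 60: σ(60) = 168; 168 ≥ 500/3.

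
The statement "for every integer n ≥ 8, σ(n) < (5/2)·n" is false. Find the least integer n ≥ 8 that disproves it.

n = 24

We need the least integer n ≥ 8 for which the claim fails.
For n = 8, 9, 10, 11, …, 21, 22, 23 the conclusion holds.
n = 24: σ(24) = 60; 60 ≥ 60.
So n = 24 is the smallest counterexample.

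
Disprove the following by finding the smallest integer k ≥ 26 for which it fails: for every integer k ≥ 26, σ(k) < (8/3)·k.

k = 60

We need the least integer k ≥ 26 for which the claim fails.
For k = 26, 27, 28, 29, …, 57, 58, 59 the conclusion holds.
k = 60: σ(60) = 168; 168 ≥ 160.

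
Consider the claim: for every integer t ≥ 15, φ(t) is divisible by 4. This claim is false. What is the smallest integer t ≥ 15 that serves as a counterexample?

t = 18

A counterexample is any integer t ≥ 15 such that φ(t) is not divisible by 4; we check each in order.
t = 15: φ(15) = 8; 8 mod 4 = 0.
t = 16: φ(16) = 8; 8 mod 4 = 0.
t = 17: φ(17) = 16; 16 mod 4 = 0.
t = 18: φ(18) = 6; 6 mod 4 = 2.
Hence t = 18 is a counterexample.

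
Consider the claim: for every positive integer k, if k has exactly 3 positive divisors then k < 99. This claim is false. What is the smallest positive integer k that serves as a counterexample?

k = 121

k = 4: τ(4) = 3; 4 < 99.
k = 9: τ(9) = 3; 9 < 99.
k = 25: τ(25) = 3; 25 < 99.
k = 49: τ(49) = 3; 49 < 99.
k = 121: τ(121) = 3; 121 ≥ 99.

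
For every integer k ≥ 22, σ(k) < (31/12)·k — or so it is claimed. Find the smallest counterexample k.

k = 48

We need the least integer k ≥ 22 for which the claim fails.
For k = 22, 23, 24, 25, …, 45, 46, 47 the conclusion holds.
k = 48: σ(48) = 124; 124 ≥ 124.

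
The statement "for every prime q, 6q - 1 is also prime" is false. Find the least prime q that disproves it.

q = 11

Check each prime q in order until 6q - 1 is not prime.
The first 4 eligible values, up to q = 7, all satisfy the conclusion.
q = 11: 6q - 1 = 65 = 5 × 13, not prime.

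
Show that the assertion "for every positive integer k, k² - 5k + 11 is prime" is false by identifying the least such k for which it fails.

k = 7

We need the least positive integer k for which k² - 5k + 11 is not prime.
For k = 1, 2, 3, 4, 5, 6 the conclusion holds.
k = 7: k² - 5k + 11 = 25 = 5 × 5, composite.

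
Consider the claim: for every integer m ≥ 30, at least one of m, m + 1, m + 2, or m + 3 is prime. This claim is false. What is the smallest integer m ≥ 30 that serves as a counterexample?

m = 32

Check each integer m ≥ 30 in order until m, m + 1, m + 2, m + 3 are all composite.
For m = 30, 31 the conclusion holds.
m = 32: 32 = 2 × 16; 33 = 3 × 11; 34 = 2 × 17; 35 = 5 × 7 — all composite.
Hence m = 32 is a counterexample.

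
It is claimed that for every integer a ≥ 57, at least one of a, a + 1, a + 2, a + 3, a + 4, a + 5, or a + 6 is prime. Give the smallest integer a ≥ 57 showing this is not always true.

A counterexample is any integer a ≥ 57 such that a, a + 1, a + 2, a + 3, a + 4, a + 5, a + 6 are all composite; we check each in order.
For a = 57, 58, 59, 60, …, 87, 88, 89 the conclusion holds.
a = 90: 90 = 2 × 45; 91 = 7 × 13; 92 = 2 × 46; 93 = 3 × 31; 94 = 2 × 47; 95 = 5 × 19; 96 = 2 × 48 — all composite.
Thus a = 90 disproves the claim, and no smaller a works.

a = 90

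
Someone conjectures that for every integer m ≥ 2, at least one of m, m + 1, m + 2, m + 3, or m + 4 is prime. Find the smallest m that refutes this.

For m = 2, 3, 4, 5, …, 21, 22, 23 the conclusion holds.
m = 24: 24 = 2 × 12; 25 = 5 × 5; 26 = 2 × 13; 27 = 3 × 9; 28 = 2 × 14 — all composite.
Hence m = 24 is a counterexample.

m = 24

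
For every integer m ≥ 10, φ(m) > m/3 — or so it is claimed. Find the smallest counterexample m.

m = 12

A counterexample is any integer m ≥ 10 such that the claim fails; we check each in order.
For m = 10, 11 the conclusion holds.
m = 12: φ(12) = 4 and 12/3 = 4, so φ(12) ≤ 12/3.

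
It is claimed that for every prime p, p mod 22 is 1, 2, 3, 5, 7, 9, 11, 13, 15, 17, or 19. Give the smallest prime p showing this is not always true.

We need the least prime p for which the claim fails.
For p = 2, 3, 5, 7, …, 31, 37, 41 the conclusion holds.
p = 43: 43 mod 22 = 21 — not in {1, 2, 3, 5, 7, 9, 11, 13, 15, 17, 19}.
So p = 43 is the smallest counterexample.

p = 43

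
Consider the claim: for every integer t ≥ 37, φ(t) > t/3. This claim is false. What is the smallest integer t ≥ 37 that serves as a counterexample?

For t = 37, 38, 39, 40, 41 the conclusion holds.
t = 42: φ(42) = 12 and 42/3 = 14, so φ(42) ≤ 42/3.

t = 42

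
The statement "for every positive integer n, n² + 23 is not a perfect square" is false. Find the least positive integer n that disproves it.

n = 11

The first 10 eligible values, up to n = 10, all satisfy the conclusion.
n = 11: 11² + 23 = 144 = 12², a perfect square.
Thus n = 11 disproves the claim, and no smaller n works.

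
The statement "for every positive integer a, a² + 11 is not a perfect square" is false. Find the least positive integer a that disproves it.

a = 5

Check each positive integer a in order until a² + 11 is a perfect square.
The first 4 eligible values, up to a = 4, all satisfy the conclusion.
a = 5: 5² + 11 = 36 = 6², a perfect square.
Hence a = 5 is a counterexample.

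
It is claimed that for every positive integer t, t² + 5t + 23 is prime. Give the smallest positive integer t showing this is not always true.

A counterexample is any positive integer t such that t² + 5t + 23 is not prime; we check each in order.
The first 13 eligible values, up to t = 13, all satisfy the conclusion.
t = 14: t² + 5t + 23 = 289 = 17 × 17, composite.

t = 14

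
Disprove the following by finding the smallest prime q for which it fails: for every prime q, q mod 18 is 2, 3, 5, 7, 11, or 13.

q = 17

We need the least prime q for which the claim fails.
q = 2: 2 mod 18 = 2.
q = 3: 3 mod 18 = 3.
q = 5: 5 mod 18 = 5.
q = 7: 7 mod 18 = 7.
q = 11: 11 mod 18 = 11.
q = 13: 13 mod 18 = 13.
q = 17: 17 mod 18 = 17 — not in {2, 3, 5, 7, 11, 13}.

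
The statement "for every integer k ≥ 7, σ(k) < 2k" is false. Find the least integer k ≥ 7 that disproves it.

k = 12

The first 5 eligible values, up to k = 11, all satisfy the conclusion.
k = 12: σ(12) = 28; 28 ≥ 24.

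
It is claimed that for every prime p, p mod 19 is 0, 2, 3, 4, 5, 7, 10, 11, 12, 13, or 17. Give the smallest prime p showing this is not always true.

Check each prime p in order until the claim fails.
For p = 2, 3, 5, 7, …, 23, 29, 31 the conclusion holds.
p = 37: 37 mod 19 = 18 — not in {0, 2, 3, 4, 5, 7, 10, 11, 12, 13, 17}.
Thus p = 37 disproves the claim, and no smaller p works.

p = 37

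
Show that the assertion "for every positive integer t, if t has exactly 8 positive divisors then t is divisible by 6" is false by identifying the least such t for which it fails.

t = 40

We need the least positive integer t for which t has exactly 8 positive divisors but t is not divisible by 6.
For t = 24, 30 the conclusion holds.
t = 40: τ(40) = 8; 40 mod 6 = 4.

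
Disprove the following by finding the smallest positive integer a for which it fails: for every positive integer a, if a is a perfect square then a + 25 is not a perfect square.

The first 11 eligible values, up to a = 121, all satisfy the conclusion.
a = 144: 144 = 12² and 144 + 25 = 169 = 13².

a = 144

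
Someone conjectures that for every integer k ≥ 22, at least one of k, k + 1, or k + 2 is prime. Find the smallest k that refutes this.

Check each integer k ≥ 22 in order until k, k + 1, k + 2 are all composite.
For k = 22, 23 the conclusion holds.
k = 24: 24 = 2 × 12; 25 = 5 × 5; 26 = 2 × 13 — all composite.

k = 24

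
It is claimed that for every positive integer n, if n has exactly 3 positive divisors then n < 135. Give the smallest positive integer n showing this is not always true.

n = 169

The first 5 eligible values, up to n = 121, all satisfy the conclusion.
n = 169: τ(169) = 3; 169 ≥ 135.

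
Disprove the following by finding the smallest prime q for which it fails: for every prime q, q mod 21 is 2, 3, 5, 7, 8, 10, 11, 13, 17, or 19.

We need the least prime q for which the claim fails.
The first 11 eligible values, up to q = 31, all satisfy the conclusion.
q = 37: 37 mod 21 = 16 — not in {2, 3, 5, 7, 8, 10, 11, 13, 17, 19}.

q = 37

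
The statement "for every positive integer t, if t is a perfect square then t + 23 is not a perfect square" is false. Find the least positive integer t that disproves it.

t = 121

Check each positive integer t in order until t is a perfect square but t + 23 is a perfect square.
The first 10 eligible values, up to t = 100, all satisfy the conclusion.
t = 121: 121 = 11² and 121 + 23 = 144 = 12².
Hence t = 121 is a counterexample.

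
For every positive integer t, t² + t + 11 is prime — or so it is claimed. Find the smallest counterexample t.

t = 10

We need the least positive integer t for which t² + t + 11 is not prime.
The first 9 eligible values, up to t = 9, all satisfy the conclusion.
t = 10: t² + t + 11 = 121 = 11 × 11, composite.
Hence t = 10 is a counterexample.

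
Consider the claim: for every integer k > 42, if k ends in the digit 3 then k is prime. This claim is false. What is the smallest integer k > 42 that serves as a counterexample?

k = 43: 43 ends in 3 and is prime.
k = 53: 53 ends in 3 and is prime.
k = 63: 63 ends in 3; 63 = 3 × 21, composite.
So k = 63 is the smallest counterexample.

k = 63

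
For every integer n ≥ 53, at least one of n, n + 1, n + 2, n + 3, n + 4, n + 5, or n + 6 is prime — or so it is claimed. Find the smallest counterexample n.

n = 90

We need the least integer n ≥ 53 for which n, n + 1, n + 2, n + 3, n + 4, n + 5, n + 6 are all composite.
The first 37 eligible values, up to n = 89, all satisfy the conclusion.
n = 90: 90 = 2 × 45; 91 = 7 × 13; 92 = 2 × 46; 93 = 3 × 31; 94 = 2 × 47; 95 = 5 × 19; 96 = 2 × 48 — all composite.
So n = 90 is the smallest counterexample.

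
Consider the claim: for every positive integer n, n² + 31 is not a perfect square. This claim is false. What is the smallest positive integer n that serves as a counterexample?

A counterexample is any positive integer n such that n² + 31 is a perfect square; we check each in order.
The first 14 eligible values, up to n = 14, all satisfy the conclusion.
n = 15: 15² + 31 = 256 = 16², a perfect square.
So n = 15 is the smallest counterexample.

n = 15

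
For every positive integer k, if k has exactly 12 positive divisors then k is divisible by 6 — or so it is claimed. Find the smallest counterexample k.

k = 140

k = 60: τ(60) = 12; 60 mod 6 = 0.
k = 72: τ(72) = 12; 72 mod 6 = 0.
k = 84: τ(84) = 12; 84 mod 6 = 0.
k = 90: τ(90) = 12; 90 mod 6 = 0.
k = 96: τ(96) = 12; 96 mod 6 = 0.
k = 108: τ(108) = 12; 108 mod 6 = 0.
k = 126: τ(126) = 12; 126 mod 6 = 0.
k = 132: τ(132) = 12; 132 mod 6 = 0.
k = 140: τ(140) = 12; 140 mod 6 = 2.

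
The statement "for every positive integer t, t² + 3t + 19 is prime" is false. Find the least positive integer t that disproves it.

t = 15

For t = 1, 2, 3, 4, …, 12, 13, 14 the conclusion holds.
t = 15: t² + 3t + 19 = 289 = 17 × 17, composite.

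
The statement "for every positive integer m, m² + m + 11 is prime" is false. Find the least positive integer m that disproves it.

We need the least positive integer m for which m² + m + 11 is not prime.
For m = 1, 2, 3, 4, 5, 6, 7, 8, 9 the conclusion holds.
m = 10: m² + m + 11 = 121 = 11 × 11, composite.
Thus m = 10 disproves the claim, and no smaller m works.

m = 10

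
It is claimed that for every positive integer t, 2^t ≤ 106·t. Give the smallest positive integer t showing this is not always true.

t = 11

Check each positive integer t in order until 2^t > 106·t.
For t = 1, 2, 3, 4, 5, 6, 7, 8, 9, 10 the conclusion holds.
t = 11: 2^t = 2048 and 106·t = 1166, so 2048 > 1166.
Thus t = 11 disproves the claim, and no smaller t works.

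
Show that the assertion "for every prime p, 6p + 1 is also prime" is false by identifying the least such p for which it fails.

p = 2: 6p + 1 = 13, prime.
p = 3: 6p + 1 = 19, prime.
p = 5: 6p + 1 = 31, prime.
p = 7: 6p + 1 = 43, prime.
p = 11: 6p + 1 = 67, prime.
p = 13: 6p + 1 = 79, prime.
p = 17: 6p + 1 = 103, prime.
p = 19: 6p + 1 = 115 = 5 × 23, not prime.

p = 19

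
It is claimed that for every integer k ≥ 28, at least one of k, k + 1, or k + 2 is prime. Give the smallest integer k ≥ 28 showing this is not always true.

k = 32

Check each integer k ≥ 28 in order until k, k + 1, k + 2 are all composite.
For k = 28, 29, 30, 31 the conclusion holds.
k = 32: 32 = 2 × 16; 33 = 3 × 11; 34 = 2 × 17 — all composite.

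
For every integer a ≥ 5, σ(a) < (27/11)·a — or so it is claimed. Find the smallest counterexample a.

A counterexample is any integer a ≥ 5 such that the claim fails; we check each in order.
For a = 5, 6, 7, 8, …, 21, 22, 23 the conclusion holds.
a = 24: σ(24) = 60; 60 ≥ 648/11.

a = 24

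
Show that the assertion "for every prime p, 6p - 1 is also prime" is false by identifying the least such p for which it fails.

We need the least prime p for which 6p - 1 is not prime.
The first 4 eligible values, up to p = 7, all satisfy the conclusion.
p = 11: 6p - 1 = 65 = 5 × 13, not prime.

p = 11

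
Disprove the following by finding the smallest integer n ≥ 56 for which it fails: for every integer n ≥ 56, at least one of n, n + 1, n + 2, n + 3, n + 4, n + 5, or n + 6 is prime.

We need the least integer n ≥ 56 for which n, n + 1, n + 2, n + 3, n + 4, n + 5, n + 6 are all composite.
The first 34 eligible values, up to n = 89, all satisfy the conclusion.
n = 90: 90 = 2 × 45; 91 = 7 × 13; 92 = 2 × 46; 93 = 3 × 31; 94 = 2 × 47; 95 = 5 × 19; 96 = 2 × 48 — all composite.
Hence n = 90 is a counterexample.

n = 90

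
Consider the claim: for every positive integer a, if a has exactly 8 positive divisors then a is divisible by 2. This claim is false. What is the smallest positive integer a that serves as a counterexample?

We need the least positive integer a for which a has exactly 8 positive divisors but a is not divisible by 2.
The first 12 eligible values, up to a = 104, all satisfy the conclusion.
a = 105: τ(105) = 8; 105 mod 2 = 1.
Thus a = 105 disproves the claim, and no smaller a works.

a = 105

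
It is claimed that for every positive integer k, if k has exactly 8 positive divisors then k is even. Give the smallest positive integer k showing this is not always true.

For k = 24, 30, 40, 42, …, 88, 102, 104 the conclusion holds.
k = 105: divisors of 105: 1, 3, 5, 7, 15, 21, 35, 105; 105 is odd.
So k = 105 is the smallest counterexample.

k = 105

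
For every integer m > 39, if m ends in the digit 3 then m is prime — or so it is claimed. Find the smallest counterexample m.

We need the least integer m > 39 for which m ends in the digit 3 but m is not prime.
For m = 43, 53 the conclusion holds.
m = 63: 63 ends in 3; 63 = 3 × 21, composite.
So m = 63 is the smallest counterexample.

m = 63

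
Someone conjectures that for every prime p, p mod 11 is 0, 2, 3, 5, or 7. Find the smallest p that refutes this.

p = 2: 2 mod 11 = 2.
p = 3: 3 mod 11 = 3.
p = 5: 5 mod 11 = 5.
p = 7: 7 mod 11 = 7.
p = 11: 11 mod 11 = 0.
p = 13: 13 mod 11 = 2.
p = 17: 17 mod 11 = 6 — not in {0, 2, 3, 5, 7}.
Thus p = 17 disproves the claim, and no smaller p works.

p = 17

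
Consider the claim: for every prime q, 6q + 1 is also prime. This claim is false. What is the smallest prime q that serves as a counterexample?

q = 19

Check each prime q in order until 6q + 1 is not prime.
For q = 2, 3, 5, 7, 11, 13, 17 the conclusion holds.
q = 19: 6q + 1 = 115 = 5 × 23, not prime.
Hence q = 19 is a counterexample.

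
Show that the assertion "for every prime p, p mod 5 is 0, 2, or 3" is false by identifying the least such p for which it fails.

Check each prime p in order until the claim fails.
p = 2: 2 mod 5 = 2.
p = 3: 3 mod 5 = 3.
p = 5: 5 mod 5 = 0.
p = 7: 7 mod 5 = 2.
p = 11: 11 mod 5 = 1 — not in {0, 2, 3}.
So p = 11 is the smallest counterexample.

p = 11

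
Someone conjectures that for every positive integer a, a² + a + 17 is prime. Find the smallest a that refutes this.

a = 16

A counterexample is any positive integer a such that a² + a + 17 is not prime; we check each in order.
The first 15 eligible values, up to a = 15, all satisfy the conclusion.
a = 16: a² + a + 17 = 289 = 17 × 17, composite.
So a = 16 is the smallest counterexample.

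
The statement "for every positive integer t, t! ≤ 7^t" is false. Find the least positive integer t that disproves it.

The first 16 eligible values, up to t = 16, all satisfy the conclusion.
t = 17: t! = 355687428096000 and 7^t = 232630513987207, so 355687428096000 > 232630513987207.

t = 17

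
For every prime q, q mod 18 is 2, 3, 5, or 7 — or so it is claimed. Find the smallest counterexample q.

q = 2: 2 mod 18 = 2.
q = 3: 3 mod 18 = 3.
q = 5: 5 mod 18 = 5.
q = 7: 7 mod 18 = 7.
q = 11: 11 mod 18 = 11 — not in {2, 3, 5, 7}.

q = 11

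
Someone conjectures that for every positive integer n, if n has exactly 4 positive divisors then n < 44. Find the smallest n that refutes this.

n = 46

A counterexample is any positive integer n such that n has exactly 4 positive divisors but the claim fails; we check each in order.
For n = 6, 8, 10, 14, …, 35, 38, 39 the conclusion holds.
n = 46: τ(46) = 4; 46 ≥ 44.
Hence n = 46 is a counterexample.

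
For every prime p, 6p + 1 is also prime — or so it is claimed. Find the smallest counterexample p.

p = 19

A counterexample is any prime p such that 6p + 1 is not prime; we check each in order.
The first 7 eligible values, up to p = 17, all satisfy the conclusion.
p = 19: 6p + 1 = 115 = 5 × 23, not prime.
Thus p = 19 disproves the claim, and no smaller p works.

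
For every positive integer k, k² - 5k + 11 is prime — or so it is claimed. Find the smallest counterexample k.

k = 7

A counterexample is any positive integer k such that k² - 5k + 11 is not prime; we check each in order.
For k = 1, 2, 3, 4, 5, 6 the conclusion holds.
k = 7: k² - 5k + 11 = 25 = 5 × 5, composite.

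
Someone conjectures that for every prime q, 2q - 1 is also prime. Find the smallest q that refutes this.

q = 5

Check each prime q in order until 2q - 1 is not prime.
For q = 2, 3 the conclusion holds.
q = 5: 2q - 1 = 9 = 3 × 3, not prime.
Thus q = 5 disproves the claim, and no smaller q works.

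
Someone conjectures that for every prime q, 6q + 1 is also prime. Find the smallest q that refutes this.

A counterexample is any prime q such that 6q + 1 is not prime; we check each in order.
q = 2: 6q + 1 = 13, prime.
q = 3: 6q + 1 = 19, prime.
q = 5: 6q + 1 = 31, prime.
q = 7: 6q + 1 = 43, prime.
q = 11: 6q + 1 = 67, prime.
q = 13: 6q + 1 = 79, prime.
q = 17: 6q + 1 = 103, prime.
q = 19: 6q + 1 = 115 = 5 × 23, not prime.
Hence q = 19 is a counterexample.

q = 19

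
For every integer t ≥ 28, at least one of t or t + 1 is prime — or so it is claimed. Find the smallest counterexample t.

t = 32

Check each integer t ≥ 28 in order until t, t + 1 are both composite.
The first 4 eligible values, up to t = 31, all satisfy the conclusion.
t = 32: 32 = 2 × 16; 33 = 3 × 11 — both composite.
So t = 32 is the smallest counterexample.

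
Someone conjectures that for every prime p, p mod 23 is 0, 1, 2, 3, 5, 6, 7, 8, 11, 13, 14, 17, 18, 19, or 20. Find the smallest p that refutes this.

For p = 2, 3, 5, 7, …, 47, 53, 59 the conclusion holds.
p = 61: 61 mod 23 = 15 — not in {0, 1, 2, 3, 5, 6, 7, 8, 11, 13, 14, 17, 18, 19, 20}.
Hence p = 61 is a counterexample.

p = 61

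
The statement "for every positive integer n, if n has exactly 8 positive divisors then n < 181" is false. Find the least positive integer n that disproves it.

n = 182

We need the least positive integer n for which n has exactly 8 positive divisors but the claim fails.
For n = 24, 30, 40, 42, …, 165, 170, 174 the conclusion holds.
n = 182: τ(182) = 8; 182 ≥ 181.
Hence n = 182 is a counterexample.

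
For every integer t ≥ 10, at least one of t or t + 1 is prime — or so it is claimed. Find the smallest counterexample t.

t = 14

Check each integer t ≥ 10 in order until t, t + 1 are both composite.
For t = 10, 11, 12, 13 the conclusion holds.
t = 14: 14 = 2 × 7; 15 = 3 × 5 — both composite.
Thus t = 14 disproves the claim, and no smaller t works.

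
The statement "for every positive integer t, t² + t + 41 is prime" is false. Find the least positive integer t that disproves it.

t = 40

The first 39 eligible values, up to t = 39, all satisfy the conclusion.
t = 40: t² + t + 41 = 1681 = 41 × 41, composite.
Hence t = 40 is a counterexample.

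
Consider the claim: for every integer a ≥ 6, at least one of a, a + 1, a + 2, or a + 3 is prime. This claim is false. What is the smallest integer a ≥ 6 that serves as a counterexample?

Check each integer a ≥ 6 in order until a, a + 1, a + 2, a + 3 are all composite.
For a = 6, 7, 8, 9, …, 21, 22, 23 the conclusion holds.
a = 24: 24 = 2 × 12; 25 = 5 × 5; 26 = 2 × 13; 27 = 3 × 9 — all composite.

a = 24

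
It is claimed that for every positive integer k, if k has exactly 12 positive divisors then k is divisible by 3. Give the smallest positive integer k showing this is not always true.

k = 60: τ(60) = 12; 60 mod 3 = 0.
k = 72: τ(72) = 12; 72 mod 3 = 0.
k = 84: τ(84) = 12; 84 mod 3 = 0.
k = 90: τ(90) = 12; 90 mod 3 = 0.
k = 96: τ(96) = 12; 96 mod 3 = 0.
k = 108: τ(108) = 12; 108 mod 3 = 0.
k = 126: τ(126) = 12; 126 mod 3 = 0.
k = 132: τ(132) = 12; 132 mod 3 = 0.
k = 140: τ(140) = 12; 140 mod 3 = 2.

k = 140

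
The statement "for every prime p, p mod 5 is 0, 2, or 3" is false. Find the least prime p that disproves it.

Check each prime p in order until the claim fails.
For p = 2, 3, 5, 7 the conclusion holds.
p = 11: 11 mod 5 = 1 — not in {0, 2, 3}.

p = 11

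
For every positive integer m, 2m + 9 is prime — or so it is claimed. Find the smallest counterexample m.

m = 1: 2m + 9 = 11, prime.
m = 2: 2m + 9 = 13, prime.
m = 3: 2m + 9 = 15 = 3 × 5, composite.
Hence m = 3 is a counterexample.

m = 3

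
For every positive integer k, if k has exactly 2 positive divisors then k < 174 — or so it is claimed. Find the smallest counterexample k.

k = 179

We need the least positive integer k for which k has exactly 2 positive divisors but the claim fails.
For k = 2, 3, 5, 7, …, 163, 167, 173 the conclusion holds.
k = 179: τ(179) = 2; 179 ≥ 174.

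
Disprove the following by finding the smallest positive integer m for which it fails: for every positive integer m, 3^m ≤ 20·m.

m = 4

m = 1: 3^m = 3 and 20·m = 20, so 3 ≤ 20.
m = 2: 3^m = 9 and 20·m = 40, so 9 ≤ 40.
m = 3: 3^m = 27 and 20·m = 60, so 27 ≤ 60.
m = 4: 3^m = 81 and 20·m = 80, so 81 > 80.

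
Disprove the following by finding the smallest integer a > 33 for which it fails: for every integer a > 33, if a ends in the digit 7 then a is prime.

a = 57

A counterexample is any integer a > 33 such that a ends in the digit 7 but a is not prime; we check each in order.
For a = 37, 47 the conclusion holds.
a = 57: 57 ends in 7; 57 = 3 × 19, composite.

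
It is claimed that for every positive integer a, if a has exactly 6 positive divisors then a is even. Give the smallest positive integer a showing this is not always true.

We need the least positive integer a for which a has exactly 6 positive divisors but a is odd.
The first 6 eligible values, up to a = 44, all satisfy the conclusion.
a = 45: divisors of 45: 1, 3, 5, 9, 15, 45; 45 is odd.

a = 45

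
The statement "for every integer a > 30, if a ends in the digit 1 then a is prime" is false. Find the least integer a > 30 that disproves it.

a = 51

We need the least integer a > 30 for which a ends in the digit 1 but a is not prime.
For a = 31, 41 the conclusion holds.
a = 51: 51 ends in 1; 51 = 3 × 17, composite.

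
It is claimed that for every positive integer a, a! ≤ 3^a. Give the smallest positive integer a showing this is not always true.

a = 7

a = 1: a! = 1 and 3^a = 3, so 1 ≤ 3.
a = 2: a! = 2 and 3^a = 9, so 2 ≤ 9.
a = 3: a! = 6 and 3^a = 27, so 6 ≤ 27.
a = 4: a! = 24 and 3^a = 81, so 24 ≤ 81.
a = 5: a! = 120 and 3^a = 243, so 120 ≤ 243.
a = 6: a! = 720 and 3^a = 729, so 720 ≤ 729.
a = 7: a! = 5040 and 3^a = 2187, so 5040 > 2187.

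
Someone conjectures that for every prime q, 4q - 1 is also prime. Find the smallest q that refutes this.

q = 7

For q = 2, 3, 5 the conclusion holds.
q = 7: 4q - 1 = 27 = 3 × 9, not prime.
Thus q = 7 disproves the claim, and no smaller q works.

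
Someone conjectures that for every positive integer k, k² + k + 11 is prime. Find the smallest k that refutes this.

k = 10

The first 9 eligible values, up to k = 9, all satisfy the conclusion.
k = 10: k² + k + 11 = 121 = 11 × 11, composite.
So k = 10 is the smallest counterexample.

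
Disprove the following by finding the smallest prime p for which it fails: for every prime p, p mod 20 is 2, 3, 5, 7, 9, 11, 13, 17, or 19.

p = 41

We need the least prime p for which the claim fails.
The first 12 eligible values, up to p = 37, all satisfy the conclusion.
p = 41: 41 mod 20 = 1 — not in {2, 3, 5, 7, 9, 11, 13, 17, 19}.
Hence p = 41 is a counterexample.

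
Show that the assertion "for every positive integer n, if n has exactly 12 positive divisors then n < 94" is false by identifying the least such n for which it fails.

n = 96

A counterexample is any positive integer n such that n has exactly 12 positive divisors but the claim fails; we check each in order.
The first 4 eligible values, up to n = 90, all satisfy the conclusion.
n = 96: τ(96) = 12; 96 ≥ 94.
Thus n = 96 disproves the claim, and no smaller n works.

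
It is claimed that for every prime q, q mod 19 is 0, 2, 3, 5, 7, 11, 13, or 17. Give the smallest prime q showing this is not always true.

q = 2: 2 mod 19 = 2.
q = 3: 3 mod 19 = 3.
q = 5: 5 mod 19 = 5.
q = 7: 7 mod 19 = 7.
q = 11: 11 mod 19 = 11.
q = 13: 13 mod 19 = 13.
q = 17: 17 mod 19 = 17.
q = 19: 19 mod 19 = 0.
q = 23: 23 mod 19 = 4 — not in {0, 2, 3, 5, 7, 11, 13, 17}.

q = 23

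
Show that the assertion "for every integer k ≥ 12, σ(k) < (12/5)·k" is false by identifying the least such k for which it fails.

k = 24

Check each integer k ≥ 12 in order until the claim fails.
The first 12 eligible values, up to k = 23, all satisfy the conclusion.
k = 24: σ(24) = 60; 60 ≥ 288/5.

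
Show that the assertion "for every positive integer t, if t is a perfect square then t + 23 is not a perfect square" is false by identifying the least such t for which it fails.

t = 121

A counterexample is any positive integer t such that t is a perfect square but t + 23 is a perfect square; we check each in order.
For t = 1, 4, 9, 16, 25, 36, 49, 64, 81, 100 the conclusion holds.
t = 121: 121 = 11² and 121 + 23 = 144 = 12².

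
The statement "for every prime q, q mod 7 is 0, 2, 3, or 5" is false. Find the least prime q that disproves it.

q = 2: 2 mod 7 = 2.
q = 3: 3 mod 7 = 3.
q = 5: 5 mod 7 = 5.
q = 7: 7 mod 7 = 0.
q = 11: 11 mod 7 = 4 — not in {0, 2, 3, 5}.
So q = 11 is the smallest counterexample.

q = 11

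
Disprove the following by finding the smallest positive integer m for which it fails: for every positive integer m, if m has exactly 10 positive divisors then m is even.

m = 405

We need the least positive integer m for which m has exactly 10 positive divisors but m is odd.
For m = 48, 80, 112, 162, 176, 208, 272, 304, 368 the conclusion holds.
m = 405: divisors of 405: 10 divisors; 405 is odd.
So m = 405 is the smallest counterexample.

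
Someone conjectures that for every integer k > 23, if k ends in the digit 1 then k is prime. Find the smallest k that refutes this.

We need the least integer k > 23 for which k ends in the digit 1 but k is not prime.
For k = 31, 41 the conclusion holds.
k = 51: 51 ends in 1; 51 = 3 × 17, composite.

k = 51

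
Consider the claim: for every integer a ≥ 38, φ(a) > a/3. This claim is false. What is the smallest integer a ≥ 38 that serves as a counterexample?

a = 42

Check each integer a ≥ 38 in order until the claim fails.
For a = 38, 39, 40, 41 the conclusion holds.
a = 42: φ(42) = 12 and 42/3 = 14, so φ(42) ≤ 42/3.
So a = 42 is the smallest counterexample.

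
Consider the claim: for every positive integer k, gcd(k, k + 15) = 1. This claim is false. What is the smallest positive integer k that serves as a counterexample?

k = 3

k = 1: gcd(1, 16) = 1.
k = 2: gcd(2, 17) = 1.
k = 3: gcd(3, 18) = 3.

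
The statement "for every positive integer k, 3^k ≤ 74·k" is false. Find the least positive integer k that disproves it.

k = 6

For k = 1, 2, 3, 4, 5 the conclusion holds.
k = 6: 3^k = 729 and 74·k = 444, so 729 > 444.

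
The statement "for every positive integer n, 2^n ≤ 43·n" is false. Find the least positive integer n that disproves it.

n = 1: 2^n = 2 and 43·n = 43, so 2 ≤ 43.
n = 2: 2^n = 4 and 43·n = 86, so 4 ≤ 86.
n = 3: 2^n = 8 and 43·n = 129, so 8 ≤ 129.
n = 4: 2^n = 16 and 43·n = 172, so 16 ≤ 172.
n = 5: 2^n = 32 and 43·n = 215, so 32 ≤ 215.
n = 6: 2^n = 64 and 43·n = 258, so 64 ≤ 258.
n = 7: 2^n = 128 and 43·n = 301, so 128 ≤ 301.
n = 8: 2^n = 256 and 43·n = 344, so 256 ≤ 344.
n = 9: 2^n = 512 and 43·n = 387, so 512 > 387.
So n = 9 is the smallest counterexample.

n = 9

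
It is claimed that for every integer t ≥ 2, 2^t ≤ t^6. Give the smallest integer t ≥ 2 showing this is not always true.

Check each integer t ≥ 2 in order until 2^t > t^6.
The first 28 eligible values, up to t = 29, all satisfy the conclusion.
t = 30: 2^t = 1073741824 and t^6 = 729000000, so 1073741824 > 729000000.

t = 30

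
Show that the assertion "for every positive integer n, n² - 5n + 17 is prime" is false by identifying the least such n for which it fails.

A counterexample is any positive integer n such that n² - 5n + 17 is not prime; we check each in order.
For n = 1, 2, 3, 4, …, 10, 11, 12 the conclusion holds.
n = 13: n² - 5n + 17 = 121 = 11 × 11, composite.

n = 13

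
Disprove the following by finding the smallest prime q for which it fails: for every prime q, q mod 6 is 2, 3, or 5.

q = 7

A counterexample is any prime q such that the claim fails; we check each in order.
For q = 2, 3, 5 the conclusion holds.
q = 7: 7 mod 6 = 1 — not in {2, 3, 5}.
Thus q = 7 disproves the claim, and no smaller q works.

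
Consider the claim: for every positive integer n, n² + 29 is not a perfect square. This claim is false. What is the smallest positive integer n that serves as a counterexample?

Check each positive integer n in order until n² + 29 is a perfect square.
For n = 1, 2, 3, 4, …, 11, 12, 13 the conclusion holds.
n = 14: 14² + 29 = 225 = 15², a perfect square.
So n = 14 is the smallest counterexample.

n = 14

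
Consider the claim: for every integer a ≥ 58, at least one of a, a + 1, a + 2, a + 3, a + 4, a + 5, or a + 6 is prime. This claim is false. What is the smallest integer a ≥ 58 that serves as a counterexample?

a = 90

A counterexample is any integer a ≥ 58 such that a, a + 1, a + 2, a + 3, a + 4, a + 5, a + 6 are all composite; we check each in order.
For a = 58, 59, 60, 61, …, 87, 88, 89 the conclusion holds.
a = 90: 90 = 2 × 45; 91 = 7 × 13; 92 = 2 × 46; 93 = 3 × 31; 94 = 2 × 47; 95 = 5 × 19; 96 = 2 × 48 — all composite.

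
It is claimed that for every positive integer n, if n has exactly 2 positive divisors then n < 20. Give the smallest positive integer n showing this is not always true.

n = 23

We need the least positive integer n for which n has exactly 2 positive divisors but the claim fails.
n = 2: τ(2) = 2; 2 < 20.
n = 3: τ(3) = 2; 3 < 20.
n = 5: τ(5) = 2; 5 < 20.
n = 7: τ(7) = 2; 7 < 20.
n = 11: τ(11) = 2; 11 < 20.
n = 13: τ(13) = 2; 13 < 20.
n = 17: τ(17) = 2; 17 < 20.
n = 19: τ(19) = 2; 19 < 20.
n = 23: τ(23) = 2; 23 ≥ 20.
Hence n = 23 is a counterexample.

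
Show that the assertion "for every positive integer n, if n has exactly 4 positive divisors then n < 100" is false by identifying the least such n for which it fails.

n = 106

The first 32 eligible values, up to n = 95, all satisfy the conclusion.
n = 106: τ(106) = 4; 106 ≥ 100.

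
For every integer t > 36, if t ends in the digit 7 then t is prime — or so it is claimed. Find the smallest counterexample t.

t = 57

We need the least integer t > 36 for which t ends in the digit 7 but t is not prime.
For t = 37, 47 the conclusion holds.
t = 57: 57 ends in 7; 57 = 3 × 19, composite.
Thus t = 57 disproves the claim, and no smaller t works.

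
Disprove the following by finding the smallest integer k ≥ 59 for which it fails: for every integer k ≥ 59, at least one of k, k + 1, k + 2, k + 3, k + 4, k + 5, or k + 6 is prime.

A counterexample is any integer k ≥ 59 such that k, k + 1, k + 2, k + 3, k + 4, k + 5, k + 6 are all composite; we check each in order.
The first 31 eligible values, up to k = 89, all satisfy the conclusion.
k = 90: 90 = 2 × 45; 91 = 7 × 13; 92 = 2 × 46; 93 = 3 × 31; 94 = 2 × 47; 95 = 5 × 19; 96 = 2 × 48 — all composite.

k = 90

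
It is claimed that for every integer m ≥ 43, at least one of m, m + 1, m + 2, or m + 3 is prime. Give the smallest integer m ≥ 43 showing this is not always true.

m = 48

Check each integer m ≥ 43 in order until m, m + 1, m + 2, m + 3 are all composite.
For m = 43, 44, 45, 46, 47 the conclusion holds.
m = 48: 48 = 2 × 24; 49 = 7 × 7; 50 = 2 × 25; 51 = 3 × 17 — all composite.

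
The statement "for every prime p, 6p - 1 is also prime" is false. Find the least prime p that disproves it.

Check each prime p in order until 6p - 1 is not prime.
For p = 2, 3, 5, 7 the conclusion holds.
p = 11: 6p - 1 = 65 = 5 × 13, not prime.

p = 11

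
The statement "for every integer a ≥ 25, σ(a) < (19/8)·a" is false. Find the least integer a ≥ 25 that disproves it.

a = 30

Check each integer a ≥ 25 in order until the claim fails.
For a = 25, 26, 27, 28, 29 the conclusion holds.
a = 30: σ(30) = 72; 72 ≥ 285/4.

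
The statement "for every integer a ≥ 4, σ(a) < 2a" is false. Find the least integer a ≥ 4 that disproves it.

a = 6

Check each integer a ≥ 4 in order until the claim fails.
For a = 4, 5 the conclusion holds.
a = 6: σ(6) = 12; 12 ≥ 12.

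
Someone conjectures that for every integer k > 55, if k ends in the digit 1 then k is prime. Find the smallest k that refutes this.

k = 81

For k = 61, 71 the conclusion holds.
k = 81: 81 ends in 1; 81 = 3 × 27, composite.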